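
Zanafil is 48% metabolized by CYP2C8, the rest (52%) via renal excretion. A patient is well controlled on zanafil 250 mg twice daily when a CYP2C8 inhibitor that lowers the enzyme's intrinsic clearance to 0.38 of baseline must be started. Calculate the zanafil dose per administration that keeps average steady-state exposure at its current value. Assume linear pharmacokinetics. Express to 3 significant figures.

176 mg

The CYP2C8 pathway (48% of clearance) is reduced to 0.38× activity: 0.48 × 0.38 = 0.1824.
The remaining 52% of clearance is unaffected.
Relative clearance = 0.1824 + 0.52 = 0.7024.
To maintain the same steady-state level, dose must scale with clearance: new dose = 250 × 0.7024 = 176 mg.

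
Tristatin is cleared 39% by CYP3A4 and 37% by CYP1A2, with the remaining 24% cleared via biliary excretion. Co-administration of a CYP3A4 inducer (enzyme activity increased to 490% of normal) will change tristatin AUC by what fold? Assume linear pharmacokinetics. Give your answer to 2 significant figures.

0.40

The CYP3A4 pathway (39% of clearance) rises to 4.9× activity: 0.39 × 4.9 = 1.911.
CYP1A2 (37%) and the residual 24% are unaffected.
New clearance relative to baseline: 1.911 + 0.37 + 0.24 = 2.521.
AUC ratio = CL_old/CL_new = 1 / 2.521 = 0.40.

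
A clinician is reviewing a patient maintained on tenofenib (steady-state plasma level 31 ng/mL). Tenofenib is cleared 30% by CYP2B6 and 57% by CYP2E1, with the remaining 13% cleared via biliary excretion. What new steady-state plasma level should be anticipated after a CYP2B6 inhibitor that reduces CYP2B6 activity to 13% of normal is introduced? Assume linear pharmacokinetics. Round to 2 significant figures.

42 ng/mL

CYP2B6: 0.3 × 0.13 = 0.039
CYP2E1: 0.57 (unchanged)
Other: 0.13 (unchanged)
Relative clearance = 0.039 + 0.57 + 0.13 = 0.739.
New steady-state plasma level = baseline ÷ relative clearance = 31 / 0.739 = 42 ng/mL.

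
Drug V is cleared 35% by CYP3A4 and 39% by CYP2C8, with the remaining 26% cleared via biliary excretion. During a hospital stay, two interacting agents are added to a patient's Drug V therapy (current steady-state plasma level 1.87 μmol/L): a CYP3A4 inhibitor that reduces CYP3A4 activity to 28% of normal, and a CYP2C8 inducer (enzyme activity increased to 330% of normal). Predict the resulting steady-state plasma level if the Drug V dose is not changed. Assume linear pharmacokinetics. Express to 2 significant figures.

1.1 μmol/L

CYP3A4: 0.35 × 0.28 = 0.098
CYP2C8: 0.39 × 3.3 = 1.287
Other: 0.26 (unchanged)
Relative clearance = 0.098 + 1.287 + 0.26 = 1.645.
Steady-state plasma level ∝ 1/CL: new value = 1.87 / 1.645 = 1.1 μmol/L.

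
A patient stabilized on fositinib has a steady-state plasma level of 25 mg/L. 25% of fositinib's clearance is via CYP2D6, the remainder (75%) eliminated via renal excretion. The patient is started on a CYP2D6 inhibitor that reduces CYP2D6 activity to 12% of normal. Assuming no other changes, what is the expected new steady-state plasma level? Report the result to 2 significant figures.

The CYP2D6 pathway (25% of clearance) is reduced to 0.12× activity: 0.25 × 0.12 = 0.03.
Non-CYP routes (75%) are unchanged.
New clearance relative to baseline: 0.03 + 0.75 = 0.78.
With dosing unchanged, steady-state plasma level scales as 1/CL: 25 / 0.78 = 32 mg/L.

32 mg/L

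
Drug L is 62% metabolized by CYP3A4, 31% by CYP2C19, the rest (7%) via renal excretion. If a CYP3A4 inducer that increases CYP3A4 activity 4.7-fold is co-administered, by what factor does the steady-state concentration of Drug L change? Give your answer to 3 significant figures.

0.304

The CYP3A4 pathway (62% of clearance) is boosted to 4.7× activity: 0.62 × 4.7 = 2.914.
CYP2C19 (31%) and the residual 7% are unaffected.
New clearance relative to baseline: 2.914 + 0.31 + 0.07 = 3.294.
Steady-state concentration is inversely proportional to clearance, so the fold-change is 1 / 3.294 = 0.304.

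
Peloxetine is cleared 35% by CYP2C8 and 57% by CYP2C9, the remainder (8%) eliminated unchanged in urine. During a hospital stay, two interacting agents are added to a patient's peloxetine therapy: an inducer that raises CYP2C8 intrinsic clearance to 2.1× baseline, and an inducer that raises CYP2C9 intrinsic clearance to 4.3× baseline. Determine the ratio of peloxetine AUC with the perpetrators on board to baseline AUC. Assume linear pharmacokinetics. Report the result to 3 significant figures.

CYP2C8: 0.35 × 2.1 = 0.735
CYP2C9: 0.57 × 4.3 = 2.451
Other: 0.08 (unchanged)
CL_new/CL_old = 0.735 + 2.451 + 0.08 = 3.266.
Net AUC ratio = 1 / 3.266 = 0.306.

0.306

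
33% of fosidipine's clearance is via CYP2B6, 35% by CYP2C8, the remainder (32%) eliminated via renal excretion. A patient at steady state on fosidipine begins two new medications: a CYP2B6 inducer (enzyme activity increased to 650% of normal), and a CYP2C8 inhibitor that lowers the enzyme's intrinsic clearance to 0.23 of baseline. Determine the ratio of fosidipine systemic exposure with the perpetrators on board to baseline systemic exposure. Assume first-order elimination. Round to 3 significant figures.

0.393

CYP2B6: 0.33 × 6.5 = 2.145
CYP2C8: 0.35 × 0.23 = 0.0805
Other: 0.32 (unchanged)
Relative clearance = 2.145 + 0.0805 + 0.32 = 2.5455.
Because systemic exposure varies inversely with clearance, the combined effect is 1 / 2.5455 = 0.393.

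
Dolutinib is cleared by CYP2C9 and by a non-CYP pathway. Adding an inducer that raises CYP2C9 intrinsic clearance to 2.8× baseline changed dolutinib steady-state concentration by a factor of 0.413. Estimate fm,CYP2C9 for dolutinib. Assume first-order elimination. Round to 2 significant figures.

Call the CYP2C9 fraction fm. After the interaction, CL_new/CL_old = fm × 2.8 + (1 − fm).
Steady-state concentration ratio = 1 / (new CL fraction), so new CL fraction = 1 / 0.413 = 2.421.
fm × 2.8 + 1 − fm = 2.421  ⇒  fm × (2.8 − 1) = 1.421  ⇒  fm = 0.79.

0.79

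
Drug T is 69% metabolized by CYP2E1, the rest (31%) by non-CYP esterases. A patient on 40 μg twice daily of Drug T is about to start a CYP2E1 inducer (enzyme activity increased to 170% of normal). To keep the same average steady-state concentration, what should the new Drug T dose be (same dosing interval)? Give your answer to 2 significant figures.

59 μg

The CYP2E1 pathway (69% of clearance) is boosted to 1.7× activity: 0.69 × 1.7 = 1.173.
Non-CYP routes (31%) are unchanged.
CL_new/CL_old = 1.173 + 0.31 = 1.483.
To maintain the same steady-state level, dose must scale with clearance: new dose = 40 × 1.483 = 59 μg.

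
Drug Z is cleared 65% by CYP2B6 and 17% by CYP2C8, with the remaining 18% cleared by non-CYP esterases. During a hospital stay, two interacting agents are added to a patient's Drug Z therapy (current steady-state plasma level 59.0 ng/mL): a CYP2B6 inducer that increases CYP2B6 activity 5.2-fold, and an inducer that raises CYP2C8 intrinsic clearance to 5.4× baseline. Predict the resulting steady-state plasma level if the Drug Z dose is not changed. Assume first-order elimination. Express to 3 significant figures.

13.2 ng/mL

CYP2B6: 0.65 × 5.2 = 3.38
CYP2C8: 0.17 × 5.4 = 0.918
Other: 0.18 (unchanged)
New clearance relative to baseline: 3.38 + 0.918 + 0.18 = 4.478.
Steady-state plasma level ∝ 1/CL: new value = 59.0 / 4.478 = 13.2 ng/mL.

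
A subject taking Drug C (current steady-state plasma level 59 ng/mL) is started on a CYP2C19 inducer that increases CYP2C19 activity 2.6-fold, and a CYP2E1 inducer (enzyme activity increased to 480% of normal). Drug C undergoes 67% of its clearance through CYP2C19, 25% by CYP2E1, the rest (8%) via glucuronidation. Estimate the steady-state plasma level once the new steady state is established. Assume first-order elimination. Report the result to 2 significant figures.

The CYP2C19 pathway (67% of clearance) increases to 2.6× activity: 0.67 × 2.6 = 1.742.
The CYP2E1 pathway (25% of clearance) increases to 4.8× activity: 0.25 × 4.8 = 1.2.
The remaining 8% of clearance is unaffected.
CL_new/CL_old = 1.742 + 1.2 + 0.08 = 3.022.
Dividing the baseline by the relative clearance: 59 / 3.022 = 20 ng/mL.

20 ng/mL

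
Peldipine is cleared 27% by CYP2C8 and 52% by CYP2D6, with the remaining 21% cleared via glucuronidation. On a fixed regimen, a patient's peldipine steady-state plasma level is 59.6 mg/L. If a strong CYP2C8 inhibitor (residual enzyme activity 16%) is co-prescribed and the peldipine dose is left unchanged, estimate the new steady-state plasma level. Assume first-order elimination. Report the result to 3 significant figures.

CYP2C8: 0.27 × 0.16 = 0.0432
CYP2D6: 0.52 (unchanged)
Other: 0.21 (unchanged)
CL_new/CL_old = 0.0432 + 0.52 + 0.21 = 0.7732.
With dosing unchanged, steady-state plasma level scales as 1/CL: 59.6 / 0.7732 = 77.1 mg/L.

77.1 mg/L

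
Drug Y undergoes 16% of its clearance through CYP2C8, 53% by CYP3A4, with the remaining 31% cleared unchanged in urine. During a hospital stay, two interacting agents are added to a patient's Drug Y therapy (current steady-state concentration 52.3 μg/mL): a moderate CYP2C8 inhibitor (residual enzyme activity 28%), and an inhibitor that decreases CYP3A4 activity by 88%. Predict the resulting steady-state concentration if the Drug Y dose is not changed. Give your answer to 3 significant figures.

125 μg/mL

The CYP2C8 pathway (16% of clearance) is reduced to 0.28× activity: 0.16 × 0.28 = 0.0448.
The CYP3A4 pathway (53% of clearance) drops to 0.12× activity: 0.53 × 0.12 = 0.0636.
Non-CYP routes (31%) are unchanged.
Relative clearance = 0.0448 + 0.0636 + 0.31 = 0.4184.
Steady-state concentration ∝ 1/CL: new value = 52.3 / 0.4184 = 125 μg/mL.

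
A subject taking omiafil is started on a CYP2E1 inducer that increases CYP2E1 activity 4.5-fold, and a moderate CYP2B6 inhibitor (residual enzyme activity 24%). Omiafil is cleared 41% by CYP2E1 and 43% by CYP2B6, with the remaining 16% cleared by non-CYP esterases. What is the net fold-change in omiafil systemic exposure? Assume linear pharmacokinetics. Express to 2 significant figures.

The CYP2E1 pathway (41% of clearance) rises to 4.5× activity: 0.41 × 4.5 = 1.845.
The CYP2B6 pathway (43% of clearance) is reduced to 0.24× activity: 0.43 × 0.24 = 0.1032.
The remaining 16% of clearance is unaffected.
New clearance relative to baseline: 1.845 + 0.1032 + 0.16 = 2.1082.
Systemic exposure ∝ 1/CL: fold-change = 1 / 2.1082 = 0.47.

0.47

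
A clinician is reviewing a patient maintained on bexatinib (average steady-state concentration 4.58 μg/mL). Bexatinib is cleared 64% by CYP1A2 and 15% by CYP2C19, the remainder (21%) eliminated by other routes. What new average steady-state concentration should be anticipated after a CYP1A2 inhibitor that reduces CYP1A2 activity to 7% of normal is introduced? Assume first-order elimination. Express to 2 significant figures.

11 μg/mL

The CYP1A2 pathway (64% of clearance) is reduced to 0.07× activity: 0.64 × 0.07 = 0.0448.
CYP2C19 (15%) and the residual 21% are unaffected.
CL_new/CL_old = 0.0448 + 0.15 + 0.21 = 0.4048.
Average steady-state concentration ∝ 1/CL, so new value = 4.58 / 0.4048 = 11 μg/mL.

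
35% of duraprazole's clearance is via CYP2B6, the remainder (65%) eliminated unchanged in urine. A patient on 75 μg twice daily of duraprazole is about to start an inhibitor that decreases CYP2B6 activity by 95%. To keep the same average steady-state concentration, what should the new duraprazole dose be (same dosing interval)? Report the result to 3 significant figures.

50.1 μg

The CYP2B6 pathway (35% of clearance) is reduced to 0.05× activity: 0.35 × 0.05 = 0.0175.
The remaining 65% of clearance is unaffected.
New clearance relative to baseline: 0.0175 + 0.65 = 0.6675.
Css,avg = (dose rate)/CL, so holding Css fixed requires dose ∝ CL: 75 × 0.6675 = 50.1 μg.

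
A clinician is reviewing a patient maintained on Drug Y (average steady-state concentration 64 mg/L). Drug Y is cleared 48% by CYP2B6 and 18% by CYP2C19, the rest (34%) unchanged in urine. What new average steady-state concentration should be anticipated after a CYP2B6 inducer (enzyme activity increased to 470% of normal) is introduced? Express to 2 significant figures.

CYP2B6: 0.48 × 4.7 = 2.256
CYP2C19: 0.18 (unchanged)
Other: 0.34 (unchanged)
CL_new/CL_old = 2.256 + 0.18 + 0.34 = 2.776.
Average steady-state concentration ∝ 1/CL, so new value = 64 / 2.776 = 23 mg/L.

23 mg/L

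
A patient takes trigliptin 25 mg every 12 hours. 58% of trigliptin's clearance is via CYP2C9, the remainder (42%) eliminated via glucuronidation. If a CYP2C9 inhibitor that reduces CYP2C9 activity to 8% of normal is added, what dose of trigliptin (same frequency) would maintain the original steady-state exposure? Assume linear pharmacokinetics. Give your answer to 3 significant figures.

The CYP2C9 pathway (58% of clearance) drops to 0.08× activity: 0.58 × 0.08 = 0.0464.
Non-CYP routes (42%) are unchanged.
New clearance relative to baseline: 0.0464 + 0.42 = 0.4664.
Exposure is unchanged when dose changes in proportion to clearance. New dose = 25 mg × 0.4664 = 11.7 mg.

11.7 mg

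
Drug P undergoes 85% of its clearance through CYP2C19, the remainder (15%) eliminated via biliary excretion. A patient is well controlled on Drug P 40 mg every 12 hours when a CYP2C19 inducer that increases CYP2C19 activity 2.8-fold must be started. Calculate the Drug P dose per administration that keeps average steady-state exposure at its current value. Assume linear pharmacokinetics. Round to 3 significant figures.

The CYP2C19 pathway (85% of clearance) is boosted to 2.8× activity: 0.85 × 2.8 = 2.38.
Non-CYP routes (15%) are unchanged.
Relative clearance = 2.38 + 0.15 = 2.53.
Css,avg = (dose rate)/CL, so holding Css fixed requires dose ∝ CL: 40 × 2.53 = 101 mg.

101 mg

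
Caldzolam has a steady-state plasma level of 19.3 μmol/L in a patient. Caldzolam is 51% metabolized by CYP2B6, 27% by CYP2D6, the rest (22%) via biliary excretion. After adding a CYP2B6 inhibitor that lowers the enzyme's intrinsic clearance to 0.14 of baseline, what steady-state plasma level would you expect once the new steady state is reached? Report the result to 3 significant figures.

The CYP2B6 pathway (51% of clearance) is reduced to 0.14× activity: 0.51 × 0.14 = 0.0714.
CYP2D6 (27%) and the residual 22% are unaffected.
CL_new/CL_old = 0.0714 + 0.27 + 0.22 = 0.5614.
New steady-state plasma level = baseline ÷ relative clearance = 19.3 / 0.5614 = 34.4 μmol/L.

34.4 μmol/L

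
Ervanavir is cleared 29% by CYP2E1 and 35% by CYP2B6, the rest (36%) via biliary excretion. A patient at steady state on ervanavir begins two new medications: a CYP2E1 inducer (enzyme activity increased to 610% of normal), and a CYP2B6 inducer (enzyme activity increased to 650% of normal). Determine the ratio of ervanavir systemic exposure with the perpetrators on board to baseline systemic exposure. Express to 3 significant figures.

The CYP2E1 pathway (29% of clearance) rises to 6.1× activity: 0.29 × 6.1 = 1.769.
The CYP2B6 pathway (35% of clearance) is boosted to 6.5× activity: 0.35 × 6.5 = 2.275.
The remaining 36% of clearance is unaffected.
New clearance relative to baseline: 1.769 + 2.275 + 0.36 = 4.404.
Net systemic exposure ratio = 1 / 4.404 = 0.227.

0.227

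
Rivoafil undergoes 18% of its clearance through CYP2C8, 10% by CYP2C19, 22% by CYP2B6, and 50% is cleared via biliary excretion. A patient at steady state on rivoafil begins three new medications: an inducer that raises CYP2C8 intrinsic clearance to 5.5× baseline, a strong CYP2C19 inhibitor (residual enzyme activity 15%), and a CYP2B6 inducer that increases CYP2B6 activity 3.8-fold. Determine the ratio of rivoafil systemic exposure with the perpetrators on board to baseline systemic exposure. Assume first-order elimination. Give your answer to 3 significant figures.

0.427

The CYP2C8 pathway (18% of clearance) rises to 5.5× activity: 0.18 × 5.5 = 0.99.
The CYP2C19 pathway (10% of clearance) falls to 0.15× activity: 0.1 × 0.15 = 0.015.
The CYP2B6 pathway (22% of clearance) increases to 3.8× activity: 0.22 × 3.8 = 0.836.
The remaining 50% of clearance is unaffected.
Relative clearance = 0.99 + 0.015 + 0.836 + 0.5 = 2.341.
Because systemic exposure varies inversely with clearance, the combined effect is 1 / 2.341 = 0.427.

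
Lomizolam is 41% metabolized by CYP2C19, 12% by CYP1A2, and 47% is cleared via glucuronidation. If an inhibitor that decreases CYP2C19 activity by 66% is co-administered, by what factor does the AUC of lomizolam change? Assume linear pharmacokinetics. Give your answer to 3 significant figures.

The CYP2C19 pathway (41% of clearance) falls to 0.34× activity: 0.41 × 0.34 = 0.1394.
CYP1A2 (12%) and the residual 47% are unaffected.
New clearance relative to baseline: 0.1394 + 0.12 + 0.47 = 0.7294.
AUC is inversely proportional to clearance, so the fold-change is 1 / 0.7294 = 1.37.

1.37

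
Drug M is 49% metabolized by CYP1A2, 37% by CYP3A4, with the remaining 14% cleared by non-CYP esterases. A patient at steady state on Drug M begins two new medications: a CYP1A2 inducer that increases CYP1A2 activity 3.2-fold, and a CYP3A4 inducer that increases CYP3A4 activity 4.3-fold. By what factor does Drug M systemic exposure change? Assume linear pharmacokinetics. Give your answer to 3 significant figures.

0.303

The CYP1A2 pathway (49% of clearance) increases to 3.2× activity: 0.49 × 3.2 = 1.568.
The CYP3A4 pathway (37% of clearance) is boosted to 4.3× activity: 0.37 × 4.3 = 1.591.
Non-CYP routes (14%) are unchanged.
CL_new/CL_old = 1.568 + 1.591 + 0.14 = 3.299.
Net systemic exposure ratio = 1 / 3.299 = 0.303.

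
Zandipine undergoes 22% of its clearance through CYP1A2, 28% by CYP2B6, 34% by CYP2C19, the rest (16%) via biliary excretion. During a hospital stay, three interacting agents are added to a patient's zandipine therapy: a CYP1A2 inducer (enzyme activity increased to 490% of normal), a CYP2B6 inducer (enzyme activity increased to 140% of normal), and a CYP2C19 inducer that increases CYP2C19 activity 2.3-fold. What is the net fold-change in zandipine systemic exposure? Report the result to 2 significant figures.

CYP1A2: 0.22 × 4.9 = 1.078
CYP2B6: 0.28 × 1.4 = 0.392
CYP2C19: 0.34 × 2.3 = 0.782
Other: 0.16 (unchanged)
New clearance relative to baseline: 1.078 + 0.392 + 0.782 + 0.16 = 2.412.
Net systemic exposure ratio = 1 / 2.412 = 0.41.

0.41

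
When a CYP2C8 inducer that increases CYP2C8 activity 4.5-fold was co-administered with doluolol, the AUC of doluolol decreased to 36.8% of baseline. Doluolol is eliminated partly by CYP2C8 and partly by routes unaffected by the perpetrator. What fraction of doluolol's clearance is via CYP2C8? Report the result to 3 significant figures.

0.491

CL'/CL = 1 / 0.368 = 2.717
4.5·fm + (1 − fm) = 2.717
fm = (2.717 − 1) / (4.5 − 1) = 0.491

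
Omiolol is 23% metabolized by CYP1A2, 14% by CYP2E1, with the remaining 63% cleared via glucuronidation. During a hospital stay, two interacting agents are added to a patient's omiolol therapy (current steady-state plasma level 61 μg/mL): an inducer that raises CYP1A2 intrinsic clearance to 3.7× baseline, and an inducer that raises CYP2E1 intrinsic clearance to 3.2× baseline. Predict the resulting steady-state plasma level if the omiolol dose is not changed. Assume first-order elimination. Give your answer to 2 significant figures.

32 μg/mL

The CYP1A2 pathway (23% of clearance) increases to 3.7× activity: 0.23 × 3.7 = 0.851.
The CYP2E1 pathway (14% of clearance) rises to 3.2× activity: 0.14 × 3.2 = 0.448.
Non-CYP routes (63%) are unchanged.
Relative clearance = 0.851 + 0.448 + 0.63 = 1.929.
Dividing the baseline by the relative clearance: 61 / 1.929 = 32 μg/mL.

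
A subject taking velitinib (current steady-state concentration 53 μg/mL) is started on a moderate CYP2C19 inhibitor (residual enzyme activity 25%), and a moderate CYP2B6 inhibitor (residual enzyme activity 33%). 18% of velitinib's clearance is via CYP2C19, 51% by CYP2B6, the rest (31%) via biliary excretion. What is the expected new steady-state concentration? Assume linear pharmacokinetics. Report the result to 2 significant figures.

1.0 × 10² μg/mL

The CYP2C19 pathway (18% of clearance) falls to 0.25× activity: 0.18 × 0.25 = 0.045.
The CYP2B6 pathway (51% of clearance) drops to 0.33× activity: 0.51 × 0.33 = 0.1683.
The remaining 31% of clearance is unaffected.
New clearance relative to baseline: 0.045 + 0.1683 + 0.31 = 0.5233.
Dividing the baseline by the relative clearance: 53 / 0.5233 = 1.0 × 10² μg/mL.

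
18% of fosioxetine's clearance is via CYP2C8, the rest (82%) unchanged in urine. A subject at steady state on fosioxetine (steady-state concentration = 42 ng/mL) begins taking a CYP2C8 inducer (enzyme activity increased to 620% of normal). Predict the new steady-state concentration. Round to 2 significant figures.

CYP2C8: 0.18 × 6.2 = 1.116
Other: 0.82 (unchanged)
New clearance relative to baseline: 1.116 + 0.82 = 1.936.
Steady-state concentration ∝ 1/CL, so new value = 42 / 1.936 = 22 ng/mL.

22 ng/mL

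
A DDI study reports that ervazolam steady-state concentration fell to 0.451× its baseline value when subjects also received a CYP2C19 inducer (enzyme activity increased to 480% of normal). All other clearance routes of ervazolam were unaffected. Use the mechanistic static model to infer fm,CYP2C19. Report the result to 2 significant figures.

CL'/CL = 1 / 0.451 = 2.217
4.8·fm + (1 − fm) = 2.217
fm = (2.217 − 1) / (4.8 − 1) = 0.32

0.32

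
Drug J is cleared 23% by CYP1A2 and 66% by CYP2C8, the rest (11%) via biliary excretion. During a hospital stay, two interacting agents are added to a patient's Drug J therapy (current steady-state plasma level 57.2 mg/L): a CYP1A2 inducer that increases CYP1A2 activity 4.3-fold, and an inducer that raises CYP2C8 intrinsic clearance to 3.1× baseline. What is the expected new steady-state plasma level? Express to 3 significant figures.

18.2 mg/L

The CYP1A2 pathway (23% of clearance) increases to 4.3× activity: 0.23 × 4.3 = 0.989.
The CYP2C8 pathway (66% of clearance) rises to 3.1× activity: 0.66 × 3.1 = 2.046.
The remaining 11% of clearance is unaffected.
Relative clearance = 0.989 + 2.046 + 0.11 = 3.145.
Dividing the baseline by the relative clearance: 57.2 / 3.145 = 18.2 mg/L.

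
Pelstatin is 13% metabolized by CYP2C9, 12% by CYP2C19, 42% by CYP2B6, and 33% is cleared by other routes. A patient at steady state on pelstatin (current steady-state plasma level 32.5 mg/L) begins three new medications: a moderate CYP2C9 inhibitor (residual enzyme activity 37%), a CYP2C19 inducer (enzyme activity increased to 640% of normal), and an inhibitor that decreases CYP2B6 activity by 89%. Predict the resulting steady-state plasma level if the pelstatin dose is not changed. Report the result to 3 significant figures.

27.3 mg/L

The CYP2C9 pathway (13% of clearance) drops to 0.37× activity: 0.13 × 0.37 = 0.0481.
The CYP2C19 pathway (12% of clearance) increases to 6.4× activity: 0.12 × 6.4 = 0.768.
The CYP2B6 pathway (42% of clearance) falls to 0.11× activity: 0.42 × 0.11 = 0.0462.
Non-CYP routes (33%) are unchanged.
CL_new/CL_old = 0.0481 + 0.768 + 0.0462 + 0.33 = 1.1923.
Steady-state plasma level ∝ 1/CL: new value = 32.5 / 1.1923 = 27.3 mg/L.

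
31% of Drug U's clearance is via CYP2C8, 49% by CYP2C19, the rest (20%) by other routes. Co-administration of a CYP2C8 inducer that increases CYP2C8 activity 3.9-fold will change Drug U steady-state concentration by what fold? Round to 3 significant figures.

CYP2C8: 0.31 × 3.9 = 1.209
CYP2C19: 0.49 (unchanged)
Other: 0.2 (unchanged)
CL_new/CL_old = 1.209 + 0.49 + 0.2 = 1.899.
Since steady-state concentration ∝ 1/CL, the ratio is 1 / 1.899 = 0.527.

0.527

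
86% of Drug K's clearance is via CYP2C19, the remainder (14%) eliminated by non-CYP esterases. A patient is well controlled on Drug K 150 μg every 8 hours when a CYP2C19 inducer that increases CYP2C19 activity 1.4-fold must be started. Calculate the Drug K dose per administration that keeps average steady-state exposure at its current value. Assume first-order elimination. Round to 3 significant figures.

202 μg

The CYP2C19 pathway (86% of clearance) is boosted to 1.4× activity: 0.86 × 1.4 = 1.204.
Non-CYP routes (14%) are unchanged.
Relative clearance = 1.204 + 0.14 = 1.344.
To maintain the same steady-state level, dose must scale with clearance: new dose = 150 × 1.344 = 202 μg.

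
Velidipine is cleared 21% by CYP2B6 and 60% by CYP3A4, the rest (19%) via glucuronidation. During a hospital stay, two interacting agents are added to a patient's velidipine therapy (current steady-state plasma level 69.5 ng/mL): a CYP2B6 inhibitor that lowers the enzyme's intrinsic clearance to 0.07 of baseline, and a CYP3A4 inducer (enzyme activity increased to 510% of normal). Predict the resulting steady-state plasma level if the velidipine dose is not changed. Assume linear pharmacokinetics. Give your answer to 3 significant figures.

21.3 ng/mL

The CYP2B6 pathway (21% of clearance) falls to 0.07× activity: 0.21 × 0.07 = 0.0147.
The CYP3A4 pathway (60% of clearance) rises to 5.1× activity: 0.6 × 5.1 = 3.06.
Non-CYP routes (19%) are unchanged.
Relative clearance = 0.0147 + 3.06 + 0.19 = 3.2647.
Steady-state plasma level ∝ 1/CL: new value = 69.5 / 3.2647 = 21.3 ng/mL.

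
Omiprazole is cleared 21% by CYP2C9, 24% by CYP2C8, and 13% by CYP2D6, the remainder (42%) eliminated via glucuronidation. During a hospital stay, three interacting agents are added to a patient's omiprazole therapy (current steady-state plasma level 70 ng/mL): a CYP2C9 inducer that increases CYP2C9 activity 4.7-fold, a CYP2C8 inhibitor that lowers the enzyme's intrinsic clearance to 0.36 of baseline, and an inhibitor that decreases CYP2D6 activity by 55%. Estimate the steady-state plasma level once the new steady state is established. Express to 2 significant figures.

45 ng/mL

The CYP2C9 pathway (21% of clearance) is boosted to 4.7× activity: 0.21 × 4.7 = 0.987.
The CYP2C8 pathway (24% of clearance) drops to 0.36× activity: 0.24 × 0.36 = 0.0864.
The CYP2D6 pathway (13% of clearance) falls to 0.45× activity: 0.13 × 0.45 = 0.0585.
Non-CYP routes (42%) are unchanged.
Relative clearance = 0.987 + 0.0864 + 0.0585 + 0.42 = 1.5519.
New steady-state plasma level = 70 / 1.5519 = 45 ng/mL (concentration scales inversely with clearance).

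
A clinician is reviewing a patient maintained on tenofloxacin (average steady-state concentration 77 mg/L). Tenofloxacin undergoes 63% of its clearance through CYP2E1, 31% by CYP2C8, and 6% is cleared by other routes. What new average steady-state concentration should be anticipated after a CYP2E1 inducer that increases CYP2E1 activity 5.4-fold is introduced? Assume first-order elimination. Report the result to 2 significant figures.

The CYP2E1 pathway (63% of clearance) rises to 5.4× activity: 0.63 × 5.4 = 3.402.
CYP2C8 (31%) and the residual 6% are unaffected.
CL_new/CL_old = 3.402 + 0.31 + 0.06 = 3.772.
Average steady-state concentration ∝ 1/CL, so new value = 77 / 3.772 = 20 mg/L.

20 mg/L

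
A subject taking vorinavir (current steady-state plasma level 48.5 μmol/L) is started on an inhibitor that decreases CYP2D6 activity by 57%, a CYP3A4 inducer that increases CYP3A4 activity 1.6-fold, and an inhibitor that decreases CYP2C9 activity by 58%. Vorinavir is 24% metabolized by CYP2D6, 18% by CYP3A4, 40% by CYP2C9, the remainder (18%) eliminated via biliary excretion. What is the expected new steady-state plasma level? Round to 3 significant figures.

65.6 μmol/L

The CYP2D6 pathway (24% of clearance) drops to 0.43× activity: 0.24 × 0.43 = 0.1032.
The CYP3A4 pathway (18% of clearance) increases to 1.6× activity: 0.18 × 1.6 = 0.288.
The CYP2C9 pathway (40% of clearance) drops to 0.42× activity: 0.4 × 0.42 = 0.168.
Non-CYP routes (18%) are unchanged.
Relative clearance = 0.1032 + 0.288 + 0.168 + 0.18 = 0.7392.
New steady-state plasma level = 48.5 / 0.7392 = 65.6 μmol/L (concentration scales inversely with clearance).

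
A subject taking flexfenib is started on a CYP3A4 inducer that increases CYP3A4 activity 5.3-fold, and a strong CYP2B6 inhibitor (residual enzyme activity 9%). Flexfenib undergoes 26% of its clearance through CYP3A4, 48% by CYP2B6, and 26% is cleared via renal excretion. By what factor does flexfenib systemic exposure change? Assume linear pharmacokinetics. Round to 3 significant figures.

0.595

CYP3A4: 0.26 × 5.3 = 1.378
CYP2B6: 0.48 × 0.09 = 0.0432
Other: 0.26 (unchanged)
Relative clearance = 1.378 + 0.0432 + 0.26 = 1.6812.
Net systemic exposure ratio = 1 / 1.6812 = 0.595.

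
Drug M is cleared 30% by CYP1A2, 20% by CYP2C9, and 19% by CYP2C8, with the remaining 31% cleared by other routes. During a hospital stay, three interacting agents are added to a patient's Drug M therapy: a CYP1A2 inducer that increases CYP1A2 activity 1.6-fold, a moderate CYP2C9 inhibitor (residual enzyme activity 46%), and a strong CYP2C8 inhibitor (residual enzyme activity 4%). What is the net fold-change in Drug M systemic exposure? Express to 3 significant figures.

The CYP1A2 pathway (30% of clearance) is boosted to 1.6× activity: 0.3 × 1.6 = 0.48.
The CYP2C9 pathway (20% of clearance) is reduced to 0.46× activity: 0.2 × 0.46 = 0.092.
The CYP2C8 pathway (19% of clearance) drops to 0.04× activity: 0.19 × 0.04 = 0.0076.
Non-CYP routes (31%) are unchanged.
Relative clearance = 0.48 + 0.092 + 0.0076 + 0.31 = 0.8896.
Because systemic exposure varies inversely with clearance, the combined effect is 1 / 0.8896 = 1.12.

1.12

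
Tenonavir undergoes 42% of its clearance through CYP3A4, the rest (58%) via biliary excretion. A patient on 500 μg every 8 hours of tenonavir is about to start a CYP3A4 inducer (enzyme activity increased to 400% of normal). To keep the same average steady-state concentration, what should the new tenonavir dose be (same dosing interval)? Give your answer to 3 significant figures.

1.13 × 10³ μg

The CYP3A4 pathway (42% of clearance) rises to 4× activity: 0.42 × 4 = 1.68.
Non-CYP routes (58%) are unchanged.
Relative clearance = 1.68 + 0.58 = 2.26.
Css,avg = (dose rate)/CL, so holding Css fixed requires dose ∝ CL: 500 × 2.26 = 1.13 × 10³ μg.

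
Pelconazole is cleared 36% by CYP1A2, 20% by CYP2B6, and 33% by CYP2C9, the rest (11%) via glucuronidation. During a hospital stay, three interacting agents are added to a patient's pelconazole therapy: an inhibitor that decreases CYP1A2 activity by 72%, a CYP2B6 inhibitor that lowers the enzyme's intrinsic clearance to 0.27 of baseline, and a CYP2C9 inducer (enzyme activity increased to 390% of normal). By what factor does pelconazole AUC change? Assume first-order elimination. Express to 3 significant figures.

0.644

The CYP1A2 pathway (36% of clearance) is reduced to 0.28× activity: 0.36 × 0.28 = 0.1008.
The CYP2B6 pathway (20% of clearance) drops to 0.27× activity: 0.2 × 0.27 = 0.054.
The CYP2C9 pathway (33% of clearance) is boosted to 3.9× activity: 0.33 × 3.9 = 1.287.
Non-CYP routes (11%) are unchanged.
Relative clearance = 0.1008 + 0.054 + 1.287 + 0.11 = 1.5518.
AUC ∝ 1/CL: fold-change = 1 / 1.5518 = 0.644.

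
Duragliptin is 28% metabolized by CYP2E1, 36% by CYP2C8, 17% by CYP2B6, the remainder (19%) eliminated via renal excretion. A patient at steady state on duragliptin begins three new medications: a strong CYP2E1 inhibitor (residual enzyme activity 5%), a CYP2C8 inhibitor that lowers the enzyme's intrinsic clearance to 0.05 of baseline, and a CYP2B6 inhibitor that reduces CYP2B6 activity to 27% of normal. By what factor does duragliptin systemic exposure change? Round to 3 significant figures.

CYP2E1: 0.28 × 0.05 = 0.014
CYP2C8: 0.36 × 0.05 = 0.018
CYP2B6: 0.17 × 0.27 = 0.0459
Other: 0.19 (unchanged)
Relative clearance = 0.014 + 0.018 + 0.0459 + 0.19 = 0.2679.
Because systemic exposure varies inversely with clearance, the combined effect is 1 / 0.2679 = 3.73.

3.73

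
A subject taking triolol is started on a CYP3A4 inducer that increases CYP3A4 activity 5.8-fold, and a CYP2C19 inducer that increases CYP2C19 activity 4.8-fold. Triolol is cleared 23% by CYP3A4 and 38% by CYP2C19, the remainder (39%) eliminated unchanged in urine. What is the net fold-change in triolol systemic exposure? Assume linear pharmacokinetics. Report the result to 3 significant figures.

CYP3A4: 0.23 × 5.8 = 1.334
CYP2C19: 0.38 × 4.8 = 1.824
Other: 0.39 (unchanged)
New clearance relative to baseline: 1.334 + 1.824 + 0.39 = 3.548.
Net systemic exposure ratio = 1 / 3.548 = 0.282.

0.282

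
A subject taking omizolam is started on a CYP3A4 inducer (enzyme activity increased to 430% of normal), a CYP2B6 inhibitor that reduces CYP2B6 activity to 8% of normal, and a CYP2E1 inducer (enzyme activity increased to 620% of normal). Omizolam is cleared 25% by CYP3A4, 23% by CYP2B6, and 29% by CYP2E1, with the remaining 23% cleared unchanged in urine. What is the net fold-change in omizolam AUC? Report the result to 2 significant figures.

The CYP3A4 pathway (25% of clearance) is boosted to 4.3× activity: 0.25 × 4.3 = 1.075.
The CYP2B6 pathway (23% of clearance) falls to 0.08× activity: 0.23 × 0.08 = 0.0184.
The CYP2E1 pathway (29% of clearance) increases to 6.2× activity: 0.29 × 6.2 = 1.798.
Non-CYP routes (23%) are unchanged.
Relative clearance = 1.075 + 0.0184 + 1.798 + 0.23 = 3.1214.
Net AUC ratio = 1 / 3.1214 = 0.32.

0.32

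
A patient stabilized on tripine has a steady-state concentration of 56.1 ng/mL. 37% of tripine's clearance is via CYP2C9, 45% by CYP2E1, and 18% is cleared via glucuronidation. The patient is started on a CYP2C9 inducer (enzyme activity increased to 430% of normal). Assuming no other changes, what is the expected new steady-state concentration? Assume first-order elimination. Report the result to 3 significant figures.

The CYP2C9 pathway (37% of clearance) increases to 4.3× activity: 0.37 × 4.3 = 1.591.
CYP2E1 (45%) and the residual 18% are unaffected.
Relative clearance = 1.591 + 0.45 + 0.18 = 2.221.
Steady-state concentration ∝ 1/CL, so new value = 56.1 / 2.221 = 25.3 ng/mL.

25.3 ng/mL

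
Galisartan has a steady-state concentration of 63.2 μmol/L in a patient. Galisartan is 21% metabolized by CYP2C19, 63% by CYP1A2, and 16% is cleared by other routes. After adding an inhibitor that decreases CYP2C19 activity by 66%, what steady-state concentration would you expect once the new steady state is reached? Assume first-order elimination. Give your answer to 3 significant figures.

73.4 μmol/L

The CYP2C19 pathway (21% of clearance) is reduced to 0.34× activity: 0.21 × 0.34 = 0.0714.
CYP1A2 (63%) and the residual 16% are unaffected.
CL_new/CL_old = 0.0714 + 0.63 + 0.16 = 0.8614.
Steady-state concentration ∝ 1/CL, so new value = 63.2 / 0.8614 = 73.4 μmol/L.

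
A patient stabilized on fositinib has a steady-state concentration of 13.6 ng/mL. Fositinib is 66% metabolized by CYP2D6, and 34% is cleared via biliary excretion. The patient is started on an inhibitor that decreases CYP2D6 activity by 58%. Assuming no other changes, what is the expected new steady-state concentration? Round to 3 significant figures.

22.0 ng/mL

The CYP2D6 pathway (66% of clearance) drops to 0.42× activity: 0.66 × 0.42 = 0.2772.
Non-CYP routes (34%) are unchanged.
New clearance relative to baseline: 0.2772 + 0.34 = 0.6172.
With dosing unchanged, steady-state concentration scales as 1/CL: 13.6 / 0.6172 = 22.0 ng/mL.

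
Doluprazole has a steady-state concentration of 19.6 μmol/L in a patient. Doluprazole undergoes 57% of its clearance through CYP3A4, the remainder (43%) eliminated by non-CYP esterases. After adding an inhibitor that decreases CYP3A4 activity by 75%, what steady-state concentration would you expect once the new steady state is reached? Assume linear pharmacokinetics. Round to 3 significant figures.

CYP3A4: 0.57 × 0.25 = 0.1425
Other: 0.43 (unchanged)
New clearance relative to baseline: 0.1425 + 0.43 = 0.5725.
Steady-state concentration ∝ 1/CL, so new value = 19.6 / 0.5725 = 34.2 μmol/L.

34.2 μmol/L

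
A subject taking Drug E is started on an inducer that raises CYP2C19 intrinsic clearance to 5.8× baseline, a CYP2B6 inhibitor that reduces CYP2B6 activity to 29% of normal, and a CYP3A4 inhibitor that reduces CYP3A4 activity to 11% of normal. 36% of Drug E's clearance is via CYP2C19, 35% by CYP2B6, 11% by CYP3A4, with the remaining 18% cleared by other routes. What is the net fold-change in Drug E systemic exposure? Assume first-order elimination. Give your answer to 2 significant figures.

0.42

CYP2C19: 0.36 × 5.8 = 2.088
CYP2B6: 0.35 × 0.29 = 0.1015
CYP3A4: 0.11 × 0.11 = 0.0121
Other: 0.18 (unchanged)
Relative clearance = 2.088 + 0.1015 + 0.0121 + 0.18 = 2.3816.
Systemic exposure ∝ 1/CL: fold-change = 1 / 2.3816 = 0.42.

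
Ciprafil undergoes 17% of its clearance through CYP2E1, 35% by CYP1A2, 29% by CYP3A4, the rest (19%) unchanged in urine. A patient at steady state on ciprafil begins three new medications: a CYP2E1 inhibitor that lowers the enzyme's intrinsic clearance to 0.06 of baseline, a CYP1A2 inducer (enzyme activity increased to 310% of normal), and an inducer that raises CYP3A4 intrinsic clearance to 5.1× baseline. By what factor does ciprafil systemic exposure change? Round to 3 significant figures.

0.362

The CYP2E1 pathway (17% of clearance) falls to 0.06× activity: 0.17 × 0.06 = 0.0102.
The CYP1A2 pathway (35% of clearance) increases to 3.1× activity: 0.35 × 3.1 = 1.085.
The CYP3A4 pathway (29% of clearance) rises to 5.1× activity: 0.29 × 5.1 = 1.479.
Non-CYP routes (19%) are unchanged.
New clearance relative to baseline: 0.0102 + 1.085 + 1.479 + 0.19 = 2.7642.
Systemic exposure ∝ 1/CL: fold-change = 1 / 2.7642 = 0.362.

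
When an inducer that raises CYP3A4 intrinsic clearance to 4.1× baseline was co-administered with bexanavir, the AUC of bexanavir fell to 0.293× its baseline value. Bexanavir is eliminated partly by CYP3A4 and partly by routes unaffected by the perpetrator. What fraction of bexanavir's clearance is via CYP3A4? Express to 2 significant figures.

0.78

Call the CYP3A4 fraction fm. After the interaction, CL_new/CL_old = fm × 4.1 + (1 − fm).
AUC ratio = 1 / (new CL fraction), so new CL fraction = 1 / 0.293 = 3.413.
fm × 4.1 + 1 − fm = 3.413  ⇒  fm × (4.1 − 1) = 2.413  ⇒  fm = 0.78.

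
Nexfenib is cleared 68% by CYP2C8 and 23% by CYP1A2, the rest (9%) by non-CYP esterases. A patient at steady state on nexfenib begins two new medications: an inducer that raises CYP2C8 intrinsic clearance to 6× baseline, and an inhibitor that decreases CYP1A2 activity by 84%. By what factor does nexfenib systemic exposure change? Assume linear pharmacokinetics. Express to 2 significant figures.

The CYP2C8 pathway (68% of clearance) increases to 6× activity: 0.68 × 6 = 4.08.
The CYP1A2 pathway (23% of clearance) drops to 0.16× activity: 0.23 × 0.16 = 0.0368.
The remaining 9% of clearance is unaffected.
New clearance relative to baseline: 4.08 + 0.0368 + 0.09 = 4.2068.
Systemic exposure ∝ 1/CL: fold-change = 1 / 4.2068 = 0.24.

0.24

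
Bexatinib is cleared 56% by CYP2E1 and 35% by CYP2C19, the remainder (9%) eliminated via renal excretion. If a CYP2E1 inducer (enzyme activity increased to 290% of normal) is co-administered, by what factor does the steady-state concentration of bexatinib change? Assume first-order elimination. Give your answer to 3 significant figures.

CYP2E1: 0.56 × 2.9 = 1.624
CYP2C19: 0.35 (unchanged)
Other: 0.09 (unchanged)
New clearance relative to baseline: 1.624 + 0.35 + 0.09 = 2.064.
Steady-state concentration ratio = CL_old/CL_new = 1 / 2.064 = 0.484.

0.484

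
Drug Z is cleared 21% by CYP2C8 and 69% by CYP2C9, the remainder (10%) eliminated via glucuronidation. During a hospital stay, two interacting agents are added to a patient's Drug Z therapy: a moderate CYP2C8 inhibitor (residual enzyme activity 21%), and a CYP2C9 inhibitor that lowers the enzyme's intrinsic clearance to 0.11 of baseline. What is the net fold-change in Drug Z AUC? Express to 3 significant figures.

4.55

CYP2C8: 0.21 × 0.21 = 0.0441
CYP2C9: 0.69 × 0.11 = 0.0759
Other: 0.1 (unchanged)
New clearance relative to baseline: 0.0441 + 0.0759 + 0.1 = 0.22.
Net AUC ratio = 1 / 0.22 = 4.55.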